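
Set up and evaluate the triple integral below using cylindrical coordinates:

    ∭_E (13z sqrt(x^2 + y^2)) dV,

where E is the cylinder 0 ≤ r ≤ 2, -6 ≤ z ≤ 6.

In cylindrical coordinates, x = r cos(θ), y = r sin(θ), z = z, and dV = r dr dθ dz.

The integrand becomes 13r z, so

    ∭_E (13z sqrt(x^2 + y^2)) dV = ∫_{0}^{2π} ∫_{0}^{2} ∫_{-6}^{6} (13r z) · r dz dr dθ.

Inner (z): 0.
Middle (r from 0 to 2): 0.
Outer (θ): 0.

Therefore the triple integral equals 0.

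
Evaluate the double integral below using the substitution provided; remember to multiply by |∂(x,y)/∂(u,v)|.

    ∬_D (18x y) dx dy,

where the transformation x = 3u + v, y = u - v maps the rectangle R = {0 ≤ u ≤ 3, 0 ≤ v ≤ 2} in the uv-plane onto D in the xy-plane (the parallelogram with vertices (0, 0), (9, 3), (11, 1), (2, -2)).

Compute the Jacobian determinant of (x, y) with respect to (u, v):

    ∂(x,y)/∂(u,v) = | 3  1 | = (3)(-1) - (1)(1) = -4.
                   | 1  -1 |

Its absolute value is |J| = 4 (the area scaling factor).

Substituting x = 3u + v, y = u - v into the integrand,

    18x y → 54u^2 - 36u v - 18v^2,

so the integral becomes

    ∬_R (54u^2 - 36u v - 18v^2) · |J| du dv = ∫_0^3 ∫_0^2 (216u^2 - 144u v - 72v^2) dv du.

Inner (v): 432u^2 - 288u - 192.
Outer (u): 2016.

Therefore ∬_D (18x y) dx dy = 2016.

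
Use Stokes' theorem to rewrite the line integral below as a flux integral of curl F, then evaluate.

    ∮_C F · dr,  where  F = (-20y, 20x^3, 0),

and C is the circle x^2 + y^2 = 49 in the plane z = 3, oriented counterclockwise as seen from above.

Let S be the flat disk x^2 + y^2 ≤ 49 in the plane z = 3, with upward unit normal n̂ = ẑ. By Stokes' theorem,

    ∮_C F · dr = ∬_S (∇ × F) · n̂ dS = ∬_D (curl F)_z dA,

where D is the disk x^2 + y^2 ≤ 49.

Compute the curl of F = (-20y, 20x^3, 0):
    (∇ × F)_x = ∂F_z/∂y - ∂F_y/∂z = 0,
    (∇ × F)_y = ∂F_x/∂z - ∂F_z/∂x = 0,
    (∇ × F)_z = ∂F_y/∂x - ∂F_x/∂y = 60x^2 + 20.

On z = 3, (curl F)_z = 60x^2 + 20.

Convert to polar (x = r cos θ, y = r sin θ, dA = r dr dθ); the integrand becomes 60r^2cos(θ)^2 + 20, so

    ∬_D (curl F)_z dA = ∫_0^{2π} ∫_0^{7} (60r^2cos(θ)^2 + 20) · r dr dθ.

Inner (r from 0 to 7): 36015cos(θ)^2 + 490.
Outer (θ from 0 to 2π): 36995π.

Therefore ∮_C F · dr = 36995π.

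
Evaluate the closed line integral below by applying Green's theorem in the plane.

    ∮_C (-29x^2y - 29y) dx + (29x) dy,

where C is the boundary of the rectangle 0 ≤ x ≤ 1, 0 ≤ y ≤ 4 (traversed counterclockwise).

Green's theorem converts the closed line integral into a double integral over the enclosed region D:

    ∮_C P dx + Q dy = ∬_D (∂Q/∂x - ∂P/∂y) dA.

Here P = -29x^2y - 29y, Q = 29x, so

    ∂Q/∂x = 29,    ∂P/∂y = -29x^2 - 29,
    ∂Q/∂x - ∂P/∂y = 29x^2 + 58.

D is the region 0 ≤ x ≤ 1, 0 ≤ y ≤ 4. Evaluating the double integral:

    ∬_D (29x^2 + 58) dA = ∫_0^{1} ∫_0^{4} (29x^2 + 58) dy dx.

Inner (y from 0 to 4): 116x^2 + 232.
Outer (x from 0 to 1): 812/3.

Therefore ∮_C P dx + Q dy = 812/3.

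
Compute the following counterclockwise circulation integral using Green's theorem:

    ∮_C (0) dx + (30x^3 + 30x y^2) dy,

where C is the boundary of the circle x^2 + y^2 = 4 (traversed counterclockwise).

Green's theorem converts the closed line integral into a double integral over the enclosed region D:

    ∮_C P dx + Q dy = ∬_D (∂Q/∂x - ∂P/∂y) dA.

Here P = 0, Q = 30x^3 + 30x y^2, so

    ∂Q/∂x = 90x^2 + 30y^2,    ∂P/∂y = 0,
    ∂Q/∂x - ∂P/∂y = 90x^2 + 30y^2.

D is the region x^2 + y^2 ≤ 4. Evaluating the double integral:

In polar coordinates (x = r cos θ, y = r sin θ, dA = r dr dθ) the integrand becomes 30r^2(cos(2θ) + 2), so

    ∬_D (90x^2 + 30y^2) dA = ∫_0^{2π} ∫_0^{2} (30r^2(cos(2θ) + 2)) · r dr dθ.

Inner (r from 0 to 2): 120cos(2θ) + 240.
Outer (θ from 0 to 2π): 480π.

Therefore ∮_C P dx + Q dy = 480π.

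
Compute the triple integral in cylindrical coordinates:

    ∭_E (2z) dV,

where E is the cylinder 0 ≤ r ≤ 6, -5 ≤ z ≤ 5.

In cylindrical coordinates, x = r cos(θ), y = r sin(θ), z = z, and dV = r dr dθ dz.

The integrand becomes 2z, so

    ∭_E (2z) dV = ∫_{0}^{2π} ∫_{0}^{6} ∫_{-5}^{5} (2z) · r dz dr dθ.

Inner (z): 0.
Middle (r from 0 to 6): 0.
Outer (θ): 0.

Therefore the triple integral equals 0.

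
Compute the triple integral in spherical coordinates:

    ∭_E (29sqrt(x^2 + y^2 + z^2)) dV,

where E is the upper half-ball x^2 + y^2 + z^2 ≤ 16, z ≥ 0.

In spherical coordinates, x = ρ sin(φ) cos(θ), y = ρ sin(φ) sin(θ), z = ρ cos(φ), and dV = ρ^2 sin(φ) dρ dφ dθ.

The integrand becomes 29ρ, so

    ∭_E (29sqrt(x^2 + y^2 + z^2)) dV = ∫_{0}^{2π} ∫_{0}^{π/2} ∫_{0}^{4} (29ρ) · ρ^2 sin(φ) dρ dφ dθ.

Inner (ρ): 1856sin(φ).
Middle (φ): 1856.
Outer (θ): 3712π.

Therefore the triple integral equals 3712π.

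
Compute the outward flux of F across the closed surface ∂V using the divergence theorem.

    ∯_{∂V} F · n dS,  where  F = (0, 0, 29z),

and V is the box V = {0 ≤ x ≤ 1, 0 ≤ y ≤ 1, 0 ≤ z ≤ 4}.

By the divergence theorem,

    ∯_{∂V} F · n dS = ∭_V (∇ · F) dV.

Compute the divergence:
    ∇ · F = ∂F_x/∂x + ∂F_y/∂y + ∂F_z/∂z = 0 + 0 + 29 = 29.

V is a rectangular box, so dV = dx dy dz with 0 ≤ x ≤ 1, 0 ≤ y ≤ 1, 0 ≤ z ≤ 4.

Integrate (29) over V as an iterated integral:

    ∭_V (∇·F) dV = ∫_0^{1} ∫_0^{1} ∫_0^{4} (29) dz dy dx.

Inner (z from 0 to 4): 116.
Middle (y from 0 to 1): 116.
Outer (x from 0 to 1): 116.

Therefore ∯_{∂V} F · n dS = 116.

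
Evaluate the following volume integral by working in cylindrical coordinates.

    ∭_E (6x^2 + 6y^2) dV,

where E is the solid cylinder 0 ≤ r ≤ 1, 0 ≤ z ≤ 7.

In cylindrical coordinates, x = r cos(θ), y = r sin(θ), z = z, and dV = r dr dθ dz.

The integrand becomes 6r^2, so

    ∭_E (6x^2 + 6y^2) dV = ∫_{0}^{2π} ∫_{0}^{1} ∫_{0}^{7} (6r^2) · r dz dr dθ.

Inner (z): 42r^3.
Middle (r from 0 to 1): 21/2.
Outer (θ): 21π.

Therefore the triple integral equals 21π.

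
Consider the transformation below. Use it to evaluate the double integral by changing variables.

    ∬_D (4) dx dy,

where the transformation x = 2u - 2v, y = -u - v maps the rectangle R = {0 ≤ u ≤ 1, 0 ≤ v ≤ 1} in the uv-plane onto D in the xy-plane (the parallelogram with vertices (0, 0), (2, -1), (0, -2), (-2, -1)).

Compute the Jacobian determinant of (x, y) with respect to (u, v):

    ∂(x,y)/∂(u,v) = | 2  -2 | = (2)(-1) - (-2)(-1) = -4.
                   | -1  -1 |

Its absolute value is |J| = 4 (the area scaling factor).

Substituting x = 2u - 2v, y = -u - v into the integrand,

    4 → 4,

so the integral becomes

    ∬_R (4) · |J| du dv = ∫_0^1 ∫_0^1 (16) dv du.

Inner (v): 16.
Outer (u): 16.

Therefore ∬_D (4) dx dy = 16.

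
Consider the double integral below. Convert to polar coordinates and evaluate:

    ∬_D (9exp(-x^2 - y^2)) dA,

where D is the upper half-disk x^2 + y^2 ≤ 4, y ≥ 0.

The region D is 0 ≤ r ≤ 2, 0 ≤ θ ≤ π in polar coordinates, where x = r cos(θ), y = r sin(θ), and dA = r dr dθ.

Under the substitution, the integrand becomes 9exp(-r^2), so

    ∬_D (9exp(-x^2 - y^2)) dA = ∫_{0}^{π} ∫_{0}^{2} (9exp(-r^2)) · r dr dθ.

Inner integral (in r): ∫_{0}^{2} (9exp(-r^2)) · r dr = 9/2 - 9exp(-4)/2.

Outer integral (in θ): ∫_{0}^{π} (9/2 - 9exp(-4)/2) dθ = -9π (1 - exp(4))exp(-4)/2.

Therefore ∬_D (9exp(-x^2 - y^2)) dA = -9π (1 - exp(4))exp(-4)/2.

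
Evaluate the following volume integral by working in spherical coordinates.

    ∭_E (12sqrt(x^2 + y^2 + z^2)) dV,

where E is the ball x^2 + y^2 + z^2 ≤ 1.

In spherical coordinates, x = ρ sin(φ) cos(θ), y = ρ sin(φ) sin(θ), z = ρ cos(φ), and dV = ρ^2 sin(φ) dρ dφ dθ.

The integrand becomes 12ρ, so

    ∭_E (12sqrt(x^2 + y^2 + z^2)) dV = ∫_{0}^{2π} ∫_{0}^{π} ∫_{0}^{1} (12ρ) · ρ^2 sin(φ) dρ dφ dθ.

Inner (ρ): 3sin(φ).
Middle (φ): 6.
Outer (θ): 12π.

Therefore the triple integral equals 12π.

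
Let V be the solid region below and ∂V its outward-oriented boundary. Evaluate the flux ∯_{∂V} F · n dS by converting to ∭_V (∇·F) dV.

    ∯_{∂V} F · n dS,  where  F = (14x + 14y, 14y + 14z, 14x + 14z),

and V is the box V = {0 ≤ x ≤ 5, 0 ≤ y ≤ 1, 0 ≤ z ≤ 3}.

By the divergence theorem,

    ∯_{∂V} F · n dS = ∭_V (∇ · F) dV.

Compute the divergence:
    ∇ · F = ∂F_x/∂x + ∂F_y/∂y + ∂F_z/∂z = 14 + 14 + 14 = 42.

V is a rectangular box, so dV = dx dy dz with 0 ≤ x ≤ 5, 0 ≤ y ≤ 1, 0 ≤ z ≤ 3.

Integrate (42) over V as an iterated integral:

    ∭_V (∇·F) dV = ∫_0^{5} ∫_0^{1} ∫_0^{3} (42) dz dy dx.

Inner (z from 0 to 3): 126.
Middle (y from 0 to 1): 126.
Outer (x from 0 to 5): 630.

Therefore ∯_{∂V} F · n dS = 630.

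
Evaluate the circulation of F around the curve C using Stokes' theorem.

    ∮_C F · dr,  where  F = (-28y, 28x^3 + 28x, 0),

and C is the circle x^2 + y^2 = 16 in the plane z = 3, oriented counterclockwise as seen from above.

Let S be the flat disk x^2 + y^2 ≤ 16 in the plane z = 3, with upward unit normal n̂ = ẑ. By Stokes' theorem,

    ∮_C F · dr = ∬_S (∇ × F) · n̂ dS = ∬_D (curl F)_z dA,

where D is the disk x^2 + y^2 ≤ 16.

Compute the curl of F = (-28y, 28x^3 + 28x, 0):
    (∇ × F)_x = ∂F_z/∂y - ∂F_y/∂z = 0,
    (∇ × F)_y = ∂F_x/∂z - ∂F_z/∂x = 0,
    (∇ × F)_z = ∂F_y/∂x - ∂F_x/∂y = 84x^2 + 56.

On z = 3, (curl F)_z = 84x^2 + 56.

Convert to polar (x = r cos θ, y = r sin θ, dA = r dr dθ); the integrand becomes 84r^2cos(θ)^2 + 56, so

    ∬_D (curl F)_z dA = ∫_0^{2π} ∫_0^{4} (84r^2cos(θ)^2 + 56) · r dr dθ.

Inner (r from 0 to 4): 5376cos(θ)^2 + 448.
Outer (θ from 0 to 2π): 6272π.

Therefore ∮_C F · dr = 6272π.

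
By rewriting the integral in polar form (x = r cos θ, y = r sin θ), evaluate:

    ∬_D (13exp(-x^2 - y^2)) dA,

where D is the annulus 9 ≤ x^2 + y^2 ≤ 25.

The region D is 3 ≤ r ≤ 5, 0 ≤ θ ≤ 2π in polar coordinates, where x = r cos(θ), y = r sin(θ), and dA = r dr dθ.

Under the substitution, the integrand becomes 13exp(-r^2), so

    ∬_D (13exp(-x^2 - y^2)) dA = ∫_{0}^{2π} ∫_{3}^{5} (13exp(-r^2)) · r dr dθ.

Inner integral (in r): ∫_{3}^{5} (13exp(-r^2)) · r dr = -(13 - 13exp(16))exp(-25)/2.

Outer integral (in θ): ∫_{0}^{2π} (-(13 - 13exp(16))exp(-25)/2) dθ = -13π (1 - exp(16))exp(-25).

Therefore ∬_D (13exp(-x^2 - y^2)) dA = -13π (1 - exp(16))exp(-25).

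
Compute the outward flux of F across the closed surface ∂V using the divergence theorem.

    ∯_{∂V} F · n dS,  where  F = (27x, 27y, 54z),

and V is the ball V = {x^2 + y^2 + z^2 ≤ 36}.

By the divergence theorem,

    ∯_{∂V} F · n dS = ∭_V (∇ · F) dV.

Compute the divergence:
    ∇ · F = ∂F_x/∂x + ∂F_y/∂y + ∂F_z/∂z = 27 + 27 + 54 = 108.

In spherical coordinates, x = ρ sin(φ) cos(θ), y = ρ sin(φ) sin(θ), z = ρ cos(φ), dV = ρ^2 sin(φ) dρ dφ dθ, with 0 ≤ ρ ≤ 6, 0 ≤ φ ≤ π, 0 ≤ θ ≤ 2π.

The integrand, after substitution and multiplying by the volume element, becomes (108) · ρ^2 sin(φ), so

    ∭_V (∇·F) dV = ∫_0^{2π} ∫_0^{π} ∫_0^{6} (108) · ρ^2 sin(φ) dρ dφ dθ.

Inner (ρ from 0 to 6): 7776sin(φ).
Middle (φ from 0 to π): 15552.
Outer (θ from 0 to 2π): 31104π.

Therefore ∯_{∂V} F · n dS = 31104π.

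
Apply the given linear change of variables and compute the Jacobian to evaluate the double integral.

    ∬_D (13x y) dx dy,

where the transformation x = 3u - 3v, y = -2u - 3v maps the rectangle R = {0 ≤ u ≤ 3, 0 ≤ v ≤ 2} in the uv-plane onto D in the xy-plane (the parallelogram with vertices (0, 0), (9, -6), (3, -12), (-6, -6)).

Compute the Jacobian determinant of (x, y) with respect to (u, v):

    ∂(x,y)/∂(u,v) = | 3  -3 | = (3)(-3) - (-3)(-2) = -15.
                   | -2  -3 |

Its absolute value is |J| = 15 (the area scaling factor).

Substituting x = 3u - 3v, y = -2u - 3v into the integrand,

    13x y → -78u^2 - 39u v + 117v^2,

so the integral becomes

    ∬_R (-78u^2 - 39u v + 117v^2) · |J| du dv = ∫_0^3 ∫_0^2 (-1170u^2 - 585u v + 1755v^2) dv du.

Inner (v): -2340u^2 - 1170u + 4680.
Outer (u): -12285.

Therefore ∬_D (13x y) dx dy = -12285.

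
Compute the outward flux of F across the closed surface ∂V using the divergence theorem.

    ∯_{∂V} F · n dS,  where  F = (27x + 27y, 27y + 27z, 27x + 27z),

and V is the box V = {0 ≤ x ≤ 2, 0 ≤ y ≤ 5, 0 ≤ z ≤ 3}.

By the divergence theorem,

    ∯_{∂V} F · n dS = ∭_V (∇ · F) dV.

Compute the divergence:
    ∇ · F = ∂F_x/∂x + ∂F_y/∂y + ∂F_z/∂z = 27 + 27 + 27 = 81.

V is a rectangular box, so dV = dx dy dz with 0 ≤ x ≤ 2, 0 ≤ y ≤ 5, 0 ≤ z ≤ 3.

Integrate (81) over V as an iterated integral:

    ∭_V (∇·F) dV = ∫_0^{2} ∫_0^{5} ∫_0^{3} (81) dz dy dx.

Inner (z from 0 to 3): 243.
Middle (y from 0 to 5): 1215.
Outer (x from 0 to 2): 2430.

Therefore ∯_{∂V} F · n dS = 2430.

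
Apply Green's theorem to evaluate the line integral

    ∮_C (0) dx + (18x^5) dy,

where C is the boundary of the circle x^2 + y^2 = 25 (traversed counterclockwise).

Green's theorem converts the closed line integral into a double integral over the enclosed region D:

    ∮_C P dx + Q dy = ∬_D (∂Q/∂x - ∂P/∂y) dA.

Here P = 0, Q = 18x^5, so

    ∂Q/∂x = 90x^4,    ∂P/∂y = 0,
    ∂Q/∂x - ∂P/∂y = 90x^4.

D is the region x^2 + y^2 ≤ 25. Evaluating the double integral:

In polar coordinates (x = r cos θ, y = r sin θ, dA = r dr dθ) the integrand becomes 90r^4cos(θ)^4, so

    ∬_D (90x^4) dA = ∫_0^{2π} ∫_0^{5} (90r^4cos(θ)^4) · r dr dθ.

Inner (r from 0 to 5): 234375cos(θ)^4.
Outer (θ from 0 to 2π): 703125π/4.

Therefore ∮_C P dx + Q dy = 703125π/4.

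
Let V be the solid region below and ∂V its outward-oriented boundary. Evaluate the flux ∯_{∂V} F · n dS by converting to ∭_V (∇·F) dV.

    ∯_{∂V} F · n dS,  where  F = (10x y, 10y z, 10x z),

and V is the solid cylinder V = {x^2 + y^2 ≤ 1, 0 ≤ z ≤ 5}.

By the divergence theorem,

    ∯_{∂V} F · n dS = ∭_V (∇ · F) dV.

Compute the divergence:
    ∇ · F = ∂F_x/∂x + ∂F_y/∂y + ∂F_z/∂z = 10y + 10z + 10x = 10x + 10y + 10z.

In cylindrical coordinates, x = r cos(θ), y = r sin(θ), z = z, dV = r dr dθ dz, with 0 ≤ r ≤ 1, 0 ≤ θ ≤ 2π, 0 ≤ z ≤ 5.

The integrand, after substitution and multiplying by the volume element, becomes (10sqrt(2)r sin(θ + π/4) + 10z) · r, so

    ∭_V (∇·F) dV = ∫_0^{2π} ∫_0^{1} ∫_0^{5} (10sqrt(2)r sin(θ + π/4) + 10z) · r dz dr dθ.

Inner (z from 0 to 5): 25r (2sqrt(2)r sin(θ + π/4) + 5).
Middle (r from 0 to 1): 50sqrt(2)sin(θ + π/4)/3 + 125/2.
Outer (θ from 0 to 2π): 125π.

Therefore ∯_{∂V} F · n dS = 125π.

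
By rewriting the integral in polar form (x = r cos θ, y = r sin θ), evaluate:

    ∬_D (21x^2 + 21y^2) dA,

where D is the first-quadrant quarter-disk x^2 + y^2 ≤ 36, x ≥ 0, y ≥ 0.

The region D is 0 ≤ r ≤ 6, 0 ≤ θ ≤ π/2 in polar coordinates, where x = r cos(θ), y = r sin(θ), and dA = r dr dθ.

Under the substitution, the integrand becomes 21r^2, so

    ∬_D (21x^2 + 21y^2) dA = ∫_{0}^{π/2} ∫_{0}^{6} (21r^2) · r dr dθ.

Inner integral (in r): ∫_{0}^{6} (21r^2) · r dr = 6804.

Outer integral (in θ): ∫_{0}^{π/2} (6804) dθ = 3402π.

Therefore ∬_D (21x^2 + 21y^2) dA = 3402π.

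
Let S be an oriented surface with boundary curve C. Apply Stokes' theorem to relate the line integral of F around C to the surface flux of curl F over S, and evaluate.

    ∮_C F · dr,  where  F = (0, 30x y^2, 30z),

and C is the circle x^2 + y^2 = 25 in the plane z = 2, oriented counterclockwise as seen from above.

Let S be the flat disk x^2 + y^2 ≤ 25 in the plane z = 2, with upward unit normal n̂ = ẑ. By Stokes' theorem,

    ∮_C F · dr = ∬_S (∇ × F) · n̂ dS = ∬_D (curl F)_z dA,

where D is the disk x^2 + y^2 ≤ 25.

Compute the curl of F = (0, 30x y^2, 30z):
    (∇ × F)_x = ∂F_z/∂y - ∂F_y/∂z = 0,
    (∇ × F)_y = ∂F_x/∂z - ∂F_z/∂x = 0,
    (∇ × F)_z = ∂F_y/∂x - ∂F_x/∂y = 30y^2.

On z = 2, (curl F)_z = 30y^2.

Convert to polar (x = r cos θ, y = r sin θ, dA = r dr dθ); the integrand becomes 30r^2sin(θ)^2, so

    ∬_D (curl F)_z dA = ∫_0^{2π} ∫_0^{5} (30r^2sin(θ)^2) · r dr dθ.

Inner (r from 0 to 5): 9375sin(θ)^2/2.
Outer (θ from 0 to 2π): 9375π/2.

Therefore ∮_C F · dr = 9375π/2.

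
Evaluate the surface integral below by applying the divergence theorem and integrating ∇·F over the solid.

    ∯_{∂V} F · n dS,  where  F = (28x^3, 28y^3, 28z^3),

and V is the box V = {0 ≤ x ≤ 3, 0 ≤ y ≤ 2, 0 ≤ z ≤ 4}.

By the divergence theorem,

    ∯_{∂V} F · n dS = ∭_V (∇ · F) dV.

Compute the divergence:
    ∇ · F = ∂F_x/∂x + ∂F_y/∂y + ∂F_z/∂z = 84x^2 + 84y^2 + 84z^2.

V is a rectangular box, so dV = dx dy dz with 0 ≤ x ≤ 3, 0 ≤ y ≤ 2, 0 ≤ z ≤ 4.

Integrate (84x^2 + 84y^2 + 84z^2) over V as an iterated integral:

    ∭_V (∇·F) dV = ∫_0^{3} ∫_0^{2} ∫_0^{4} (84x^2 + 84y^2 + 84z^2) dz dy dx.

Inner (z from 0 to 4): 336x^2 + 336y^2 + 1792.
Middle (y from 0 to 2): 672x^2 + 4480.
Outer (x from 0 to 3): 19488.

Therefore ∯_{∂V} F · n dS = 19488.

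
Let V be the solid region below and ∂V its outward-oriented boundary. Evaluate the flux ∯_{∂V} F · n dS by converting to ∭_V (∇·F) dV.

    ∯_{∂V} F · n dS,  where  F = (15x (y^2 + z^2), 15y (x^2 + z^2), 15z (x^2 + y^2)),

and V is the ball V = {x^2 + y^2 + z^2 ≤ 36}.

By the divergence theorem,

    ∯_{∂V} F · n dS = ∭_V (∇ · F) dV.

Compute the divergence:
    ∇ · F = ∂F_x/∂x + ∂F_y/∂y + ∂F_z/∂z = 15y^2 + 15z^2 + 15x^2 + 15z^2 + 15x^2 + 15y^2 = 30x^2 + 30y^2 + 30z^2.

In spherical coordinates, x = ρ sin(φ) cos(θ), y = ρ sin(φ) sin(θ), z = ρ cos(φ), dV = ρ^2 sin(φ) dρ dφ dθ, with 0 ≤ ρ ≤ 6, 0 ≤ φ ≤ π, 0 ≤ θ ≤ 2π.

The integrand, after substitution and multiplying by the volume element, becomes (30ρ^2) · ρ^2 sin(φ), so

    ∭_V (∇·F) dV = ∫_0^{2π} ∫_0^{π} ∫_0^{6} (30ρ^2) · ρ^2 sin(φ) dρ dφ dθ.

Inner (ρ from 0 to 6): 46656sin(φ).
Middle (φ from 0 to π): 93312.
Outer (θ from 0 to 2π): 186624π.

Therefore ∯_{∂V} F · n dS = 186624π.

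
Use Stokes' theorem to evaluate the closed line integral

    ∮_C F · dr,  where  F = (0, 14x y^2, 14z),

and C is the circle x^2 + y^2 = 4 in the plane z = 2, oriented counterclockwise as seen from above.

Let S be the flat disk x^2 + y^2 ≤ 4 in the plane z = 2, with upward unit normal n̂ = ẑ. By Stokes' theorem,

    ∮_C F · dr = ∬_S (∇ × F) · n̂ dS = ∬_D (curl F)_z dA,

where D is the disk x^2 + y^2 ≤ 4.

Compute the curl of F = (0, 14x y^2, 14z):
    (∇ × F)_x = ∂F_z/∂y - ∂F_y/∂z = 0,
    (∇ × F)_y = ∂F_x/∂z - ∂F_z/∂x = 0,
    (∇ × F)_z = ∂F_y/∂x - ∂F_x/∂y = 14y^2.

On z = 2, (curl F)_z = 14y^2.

Convert to polar (x = r cos θ, y = r sin θ, dA = r dr dθ); the integrand becomes 14r^2sin(θ)^2, so

    ∬_D (curl F)_z dA = ∫_0^{2π} ∫_0^{2} (14r^2sin(θ)^2) · r dr dθ.

Inner (r from 0 to 2): 56sin(θ)^2.
Outer (θ from 0 to 2π): 56π.

Therefore ∮_C F · dr = 56π.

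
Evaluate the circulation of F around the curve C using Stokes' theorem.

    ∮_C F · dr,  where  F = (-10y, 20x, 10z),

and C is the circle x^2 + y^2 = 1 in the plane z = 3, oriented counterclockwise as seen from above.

Let S be the flat disk x^2 + y^2 ≤ 1 in the plane z = 3, with upward unit normal n̂ = ẑ. By Stokes' theorem,

    ∮_C F · dr = ∬_S (∇ × F) · n̂ dS = ∬_D (curl F)_z dA,

where D is the disk x^2 + y^2 ≤ 1.

Compute the curl of F = (-10y, 20x, 10z):
    (∇ × F)_x = ∂F_z/∂y - ∂F_y/∂z = 0,
    (∇ × F)_y = ∂F_x/∂z - ∂F_z/∂x = 0,
    (∇ × F)_z = ∂F_y/∂x - ∂F_x/∂y = 30.

On z = 3, (curl F)_z = 30.

Convert to polar (x = r cos θ, y = r sin θ, dA = r dr dθ); the integrand becomes 30, so

    ∬_D (curl F)_z dA = ∫_0^{2π} ∫_0^{1} (30) · r dr dθ.

Inner (r from 0 to 1): 15.
Outer (θ from 0 to 2π): 30π.

Therefore ∮_C F · dr = 30π.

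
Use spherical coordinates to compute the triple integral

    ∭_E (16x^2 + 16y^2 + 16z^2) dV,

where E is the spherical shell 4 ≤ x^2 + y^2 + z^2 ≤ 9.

In spherical coordinates, x = ρ sin(φ) cos(θ), y = ρ sin(φ) sin(θ), z = ρ cos(φ), and dV = ρ^2 sin(φ) dρ dφ dθ.

The integrand becomes 16ρ^2, so

    ∭_E (16x^2 + 16y^2 + 16z^2) dV = ∫_{0}^{2π} ∫_{0}^{π} ∫_{2}^{3} (16ρ^2) · ρ^2 sin(φ) dρ dφ dθ.

Inner (ρ): 3376sin(φ)/5.
Middle (φ): 6752/5.
Outer (θ): 13504π/5.

Therefore the triple integral equals 13504π/5.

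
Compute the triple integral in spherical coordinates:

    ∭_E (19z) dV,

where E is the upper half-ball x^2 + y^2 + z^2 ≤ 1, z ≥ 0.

In spherical coordinates, x = ρ sin(φ) cos(θ), y = ρ sin(φ) sin(θ), z = ρ cos(φ), and dV = ρ^2 sin(φ) dρ dφ dθ.

The integrand becomes 19ρ cos(φ), so

    ∭_E (19z) dV = ∫_{0}^{2π} ∫_{0}^{π/2} ∫_{0}^{1} (19ρ cos(φ)) · ρ^2 sin(φ) dρ dφ dθ.

Inner (ρ): 19sin(2φ)/8.
Middle (φ): 19/8.
Outer (θ): 19π/4.

Therefore the triple integral equals 19π/4.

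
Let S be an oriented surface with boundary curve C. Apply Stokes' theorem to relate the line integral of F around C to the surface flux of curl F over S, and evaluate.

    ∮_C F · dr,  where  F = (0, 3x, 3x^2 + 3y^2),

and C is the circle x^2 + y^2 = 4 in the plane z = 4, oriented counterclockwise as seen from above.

Let S be the flat disk x^2 + y^2 ≤ 4 in the plane z = 4, with upward unit normal n̂ = ẑ. By Stokes' theorem,

    ∮_C F · dr = ∬_S (∇ × F) · n̂ dS = ∬_D (curl F)_z dA,

where D is the disk x^2 + y^2 ≤ 4.

Compute the curl of F = (0, 3x, 3x^2 + 3y^2):
    (∇ × F)_x = ∂F_z/∂y - ∂F_y/∂z = 6y,
    (∇ × F)_y = ∂F_x/∂z - ∂F_z/∂x = -6x,
    (∇ × F)_z = ∂F_y/∂x - ∂F_x/∂y = 3.

On z = 4, (curl F)_z = 3.

Convert to polar (x = r cos θ, y = r sin θ, dA = r dr dθ); the integrand becomes 3, so

    ∬_D (curl F)_z dA = ∫_0^{2π} ∫_0^{2} (3) · r dr dθ.

Inner (r from 0 to 2): 6.
Outer (θ from 0 to 2π): 12π.

Therefore ∮_C F · dr = 12π.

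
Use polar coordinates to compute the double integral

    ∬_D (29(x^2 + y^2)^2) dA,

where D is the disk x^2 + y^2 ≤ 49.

The region D is 0 ≤ r ≤ 7, 0 ≤ θ ≤ 2π in polar coordinates, where x = r cos(θ), y = r sin(θ), and dA = r dr dθ.

Under the substitution, the integrand becomes 29r^4, so

    ∬_D (29(x^2 + y^2)^2) dA = ∫_{0}^{2π} ∫_{0}^{7} (29r^4) · r dr dθ.

Inner integral (in r): ∫_{0}^{7} (29r^4) · r dr = 3411821/6.

Outer integral (in θ): ∫_{0}^{2π} (3411821/6) dθ = 3411821π/3.

Therefore ∬_D (29(x^2 + y^2)^2) dA = 3411821π/3.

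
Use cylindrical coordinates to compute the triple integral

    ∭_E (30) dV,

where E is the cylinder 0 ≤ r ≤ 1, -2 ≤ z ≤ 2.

In cylindrical coordinates, x = r cos(θ), y = r sin(θ), z = z, and dV = r dr dθ dz.

The integrand becomes 30, so

    ∭_E (30) dV = ∫_{0}^{2π} ∫_{0}^{1} ∫_{-2}^{2} (30) · r dz dr dθ.

Inner (z): 120r.
Middle (r from 0 to 1): 60.
Outer (θ): 120π.

Therefore the triple integral equals 120π.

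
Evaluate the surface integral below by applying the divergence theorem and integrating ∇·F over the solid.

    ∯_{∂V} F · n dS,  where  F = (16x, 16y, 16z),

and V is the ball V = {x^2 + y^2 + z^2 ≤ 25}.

By the divergence theorem,

    ∯_{∂V} F · n dS = ∭_V (∇ · F) dV.

Compute the divergence:
    ∇ · F = ∂F_x/∂x + ∂F_y/∂y + ∂F_z/∂z = 16 + 16 + 16 = 48.

In spherical coordinates, x = ρ sin(φ) cos(θ), y = ρ sin(φ) sin(θ), z = ρ cos(φ), dV = ρ^2 sin(φ) dρ dφ dθ, with 0 ≤ ρ ≤ 5, 0 ≤ φ ≤ π, 0 ≤ θ ≤ 2π.

The integrand, after substitution and multiplying by the volume element, becomes (48) · ρ^2 sin(φ), so

    ∭_V (∇·F) dV = ∫_0^{2π} ∫_0^{π} ∫_0^{5} (48) · ρ^2 sin(φ) dρ dφ dθ.

Inner (ρ from 0 to 5): 2000sin(φ).
Middle (φ from 0 to π): 4000.
Outer (θ from 0 to 2π): 8000π.

Therefore ∯_{∂V} F · n dS = 8000π.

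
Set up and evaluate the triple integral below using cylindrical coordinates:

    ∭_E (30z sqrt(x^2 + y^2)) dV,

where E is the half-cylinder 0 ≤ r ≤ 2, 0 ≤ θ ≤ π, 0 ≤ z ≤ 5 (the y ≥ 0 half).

In cylindrical coordinates, x = r cos(θ), y = r sin(θ), z = z, and dV = r dr dθ dz.

The integrand becomes 30r z, so

    ∭_E (30z sqrt(x^2 + y^2)) dV = ∫_{0}^{π} ∫_{0}^{2} ∫_{0}^{5} (30r z) · r dz dr dθ.

Inner (z): 375r^2.
Middle (r from 0 to 2): 1000.
Outer (θ): 1000π.

Therefore the triple integral equals 1000π.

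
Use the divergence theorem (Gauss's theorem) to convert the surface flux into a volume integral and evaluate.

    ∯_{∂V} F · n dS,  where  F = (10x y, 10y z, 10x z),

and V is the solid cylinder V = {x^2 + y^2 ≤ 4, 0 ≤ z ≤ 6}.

By the divergence theorem,

    ∯_{∂V} F · n dS = ∭_V (∇ · F) dV.

Compute the divergence:
    ∇ · F = ∂F_x/∂x + ∂F_y/∂y + ∂F_z/∂z = 10y + 10z + 10x = 10x + 10y + 10z.

In cylindrical coordinates, x = r cos(θ), y = r sin(θ), z = z, dV = r dr dθ dz, with 0 ≤ r ≤ 2, 0 ≤ θ ≤ 2π, 0 ≤ z ≤ 6.

The integrand, after substitution and multiplying by the volume element, becomes (10sqrt(2)r sin(θ + π/4) + 10z) · r, so

    ∭_V (∇·F) dV = ∫_0^{2π} ∫_0^{2} ∫_0^{6} (10sqrt(2)r sin(θ + π/4) + 10z) · r dz dr dθ.

Inner (z from 0 to 6): 60r (sqrt(2)r sin(θ + π/4) + 3).
Middle (r from 0 to 2): 160sqrt(2)sin(θ + π/4) + 360.
Outer (θ from 0 to 2π): 720π.

Therefore ∯_{∂V} F · n dS = 720π.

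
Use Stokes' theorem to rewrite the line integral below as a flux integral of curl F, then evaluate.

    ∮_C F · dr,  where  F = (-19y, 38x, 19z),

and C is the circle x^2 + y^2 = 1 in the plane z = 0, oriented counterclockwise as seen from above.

Let S be the flat disk x^2 + y^2 ≤ 1 in the plane z = 0, with upward unit normal n̂ = ẑ. By Stokes' theorem,

    ∮_C F · dr = ∬_S (∇ × F) · n̂ dS = ∬_D (curl F)_z dA,

where D is the disk x^2 + y^2 ≤ 1.

Compute the curl of F = (-19y, 38x, 19z):
    (∇ × F)_x = ∂F_z/∂y - ∂F_y/∂z = 0,
    (∇ × F)_y = ∂F_x/∂z - ∂F_z/∂x = 0,
    (∇ × F)_z = ∂F_y/∂x - ∂F_x/∂y = 57.

On z = 0, (curl F)_z = 57.

Convert to polar (x = r cos θ, y = r sin θ, dA = r dr dθ); the integrand becomes 57, so

    ∬_D (curl F)_z dA = ∫_0^{2π} ∫_0^{1} (57) · r dr dθ.

Inner (r from 0 to 1): 57/2.
Outer (θ from 0 to 2π): 57π.

Therefore ∮_C F · dr = 57π.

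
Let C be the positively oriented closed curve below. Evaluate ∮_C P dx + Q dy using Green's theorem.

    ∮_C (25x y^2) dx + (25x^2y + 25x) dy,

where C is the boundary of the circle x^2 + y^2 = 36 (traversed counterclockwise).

Green's theorem converts the closed line integral into a double integral over the enclosed region D:

    ∮_C P dx + Q dy = ∬_D (∂Q/∂x - ∂P/∂y) dA.

Here P = 25x y^2, Q = 25x^2y + 25x, so

    ∂Q/∂x = 50x y + 25,    ∂P/∂y = 50x y,
    ∂Q/∂x - ∂P/∂y = 25.

D is the region x^2 + y^2 ≤ 36. Evaluating the double integral:

In polar coordinates (x = r cos θ, y = r sin θ, dA = r dr dθ) the integrand becomes 25, so

    ∬_D (25) dA = ∫_0^{2π} ∫_0^{6} (25) · r dr dθ.

Inner (r from 0 to 6): 450.
Outer (θ from 0 to 2π): 900π.

Therefore ∮_C P dx + Q dy = 900π.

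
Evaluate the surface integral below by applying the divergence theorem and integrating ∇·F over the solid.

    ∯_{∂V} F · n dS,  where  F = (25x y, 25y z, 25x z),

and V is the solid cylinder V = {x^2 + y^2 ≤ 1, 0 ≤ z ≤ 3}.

By the divergence theorem,

    ∯_{∂V} F · n dS = ∭_V (∇ · F) dV.

Compute the divergence:
    ∇ · F = ∂F_x/∂x + ∂F_y/∂y + ∂F_z/∂z = 25y + 25z + 25x = 25x + 25y + 25z.

In cylindrical coordinates, x = r cos(θ), y = r sin(θ), z = z, dV = r dr dθ dz, with 0 ≤ r ≤ 1, 0 ≤ θ ≤ 2π, 0 ≤ z ≤ 3.

The integrand, after substitution and multiplying by the volume element, becomes (25sqrt(2)r sin(θ + π/4) + 25z) · r, so

    ∭_V (∇·F) dV = ∫_0^{2π} ∫_0^{1} ∫_0^{3} (25sqrt(2)r sin(θ + π/4) + 25z) · r dz dr dθ.

Inner (z from 0 to 3): 75r (2sqrt(2)r sin(θ + π/4) + 3)/2.
Middle (r from 0 to 1): 25sqrt(2)sin(θ + π/4) + 225/4.
Outer (θ from 0 to 2π): 225π/2.

Therefore ∯_{∂V} F · n dS = 225π/2.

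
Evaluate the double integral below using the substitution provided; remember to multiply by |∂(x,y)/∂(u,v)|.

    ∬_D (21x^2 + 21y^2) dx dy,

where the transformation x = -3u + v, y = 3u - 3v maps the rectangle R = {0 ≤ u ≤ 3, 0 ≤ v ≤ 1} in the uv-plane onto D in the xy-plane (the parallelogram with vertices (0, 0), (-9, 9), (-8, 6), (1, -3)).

Compute the Jacobian determinant of (x, y) with respect to (u, v):

    ∂(x,y)/∂(u,v) = | -3  1 | = (-3)(-3) - (1)(3) = 6.
                   | 3  -3 |

Its absolute value is |J| = 6 (the area scaling factor).

Substituting x = -3u + v, y = 3u - 3v into the integrand,

    21x^2 + 21y^2 → 378u^2 - 504u v + 210v^2,

so the integral becomes

    ∬_R (378u^2 - 504u v + 210v^2) · |J| du dv = ∫_0^3 ∫_0^1 (2268u^2 - 3024u v + 1260v^2) dv du.

Inner (v): 2268u^2 - 1512u + 420.
Outer (u): 14868.

Therefore ∬_D (21x^2 + 21y^2) dx dy = 14868.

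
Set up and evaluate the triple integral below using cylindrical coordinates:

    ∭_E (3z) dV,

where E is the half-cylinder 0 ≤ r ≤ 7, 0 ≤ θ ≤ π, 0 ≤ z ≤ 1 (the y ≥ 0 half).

In cylindrical coordinates, x = r cos(θ), y = r sin(θ), z = z, and dV = r dr dθ dz.

The integrand becomes 3z, so

    ∭_E (3z) dV = ∫_{0}^{π} ∫_{0}^{7} ∫_{0}^{1} (3z) · r dz dr dθ.

Inner (z): 3r/2.
Middle (r from 0 to 7): 147/4.
Outer (θ): 147π/4.

Therefore the triple integral equals 147π/4.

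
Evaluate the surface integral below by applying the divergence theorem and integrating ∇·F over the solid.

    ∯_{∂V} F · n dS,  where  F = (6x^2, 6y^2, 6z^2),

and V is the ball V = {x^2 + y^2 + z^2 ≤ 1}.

By the divergence theorem,

    ∯_{∂V} F · n dS = ∭_V (∇ · F) dV.

Compute the divergence:
    ∇ · F = ∂F_x/∂x + ∂F_y/∂y + ∂F_z/∂z = 12x + 12y + 12z.

In spherical coordinates, x = ρ sin(φ) cos(θ), y = ρ sin(φ) sin(θ), z = ρ cos(φ), dV = ρ^2 sin(φ) dρ dφ dθ, with 0 ≤ ρ ≤ 1, 0 ≤ φ ≤ π, 0 ≤ θ ≤ 2π.

The integrand, after substitution and multiplying by the volume element, becomes (12ρ (sqrt(2)sin(φ)sin(θ + π/4) + cos(φ))) · ρ^2 sin(φ), so

    ∭_V (∇·F) dV = ∫_0^{2π} ∫_0^{π} ∫_0^{1} (12ρ (sqrt(2)sin(φ)sin(θ + π/4) + cos(φ))) · ρ^2 sin(φ) dρ dφ dθ.

Inner (ρ from 0 to 1): 3(sqrt(2)sin(φ)sin(θ + π/4) + cos(φ))sin(φ).
Middle (φ from 0 to π): 3sqrt(2)π sin(θ + π/4)/2.
Outer (θ from 0 to 2π): 0.

Therefore ∯_{∂V} F · n dS = 0.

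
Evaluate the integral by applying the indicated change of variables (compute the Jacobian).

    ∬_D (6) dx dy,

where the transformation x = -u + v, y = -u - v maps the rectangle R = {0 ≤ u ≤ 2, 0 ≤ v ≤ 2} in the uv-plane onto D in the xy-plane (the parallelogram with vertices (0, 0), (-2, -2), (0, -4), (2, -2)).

Compute the Jacobian determinant of (x, y) with respect to (u, v):

    ∂(x,y)/∂(u,v) = | -1  1 | = (-1)(-1) - (1)(-1) = 2.
                   | -1  -1 |

Its absolute value is |J| = 2 (the area scaling factor).

Substituting x = -u + v, y = -u - v into the integrand,

    6 → 6,

so the integral becomes

    ∬_R (6) · |J| du dv = ∫_0^2 ∫_0^2 (12) dv du.

Inner (v): 24.
Outer (u): 48.

Therefore ∬_D (6) dx dy = 48.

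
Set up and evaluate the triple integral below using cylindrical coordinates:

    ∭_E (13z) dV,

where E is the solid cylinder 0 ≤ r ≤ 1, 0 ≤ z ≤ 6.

In cylindrical coordinates, x = r cos(θ), y = r sin(θ), z = z, and dV = r dr dθ dz.

The integrand becomes 13z, so

    ∭_E (13z) dV = ∫_{0}^{2π} ∫_{0}^{1} ∫_{0}^{6} (13z) · r dz dr dθ.

Inner (z): 234r.
Middle (r from 0 to 1): 117.
Outer (θ): 234π.

Therefore the triple integral equals 234π.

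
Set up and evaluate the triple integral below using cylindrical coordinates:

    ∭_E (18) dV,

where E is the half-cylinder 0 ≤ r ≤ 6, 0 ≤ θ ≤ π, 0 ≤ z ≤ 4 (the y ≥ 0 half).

In cylindrical coordinates, x = r cos(θ), y = r sin(θ), z = z, and dV = r dr dθ dz.

The integrand becomes 18, so

    ∭_E (18) dV = ∫_{0}^{π} ∫_{0}^{6} ∫_{0}^{4} (18) · r dz dr dθ.

Inner (z): 72r.
Middle (r from 0 to 6): 1296.
Outer (θ): 1296π.

Therefore the triple integral equals 1296π.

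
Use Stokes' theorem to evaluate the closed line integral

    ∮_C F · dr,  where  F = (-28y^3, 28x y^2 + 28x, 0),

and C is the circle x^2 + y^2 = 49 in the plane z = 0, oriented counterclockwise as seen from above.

Let S be the flat disk x^2 + y^2 ≤ 49 in the plane z = 0, with upward unit normal n̂ = ẑ. By Stokes' theorem,

    ∮_C F · dr = ∬_S (∇ × F) · n̂ dS = ∬_D (curl F)_z dA,

where D is the disk x^2 + y^2 ≤ 49.

Compute the curl of F = (-28y^3, 28x y^2 + 28x, 0):
    (∇ × F)_x = ∂F_z/∂y - ∂F_y/∂z = 0,
    (∇ × F)_y = ∂F_x/∂z - ∂F_z/∂x = 0,
    (∇ × F)_z = ∂F_y/∂x - ∂F_x/∂y = 112y^2 + 28.

On z = 0, (curl F)_z = 112y^2 + 28.

Convert to polar (x = r cos θ, y = r sin θ, dA = r dr dθ); the integrand becomes 112r^2sin(θ)^2 + 28, so

    ∬_D (curl F)_z dA = ∫_0^{2π} ∫_0^{7} (112r^2sin(θ)^2 + 28) · r dr dθ.

Inner (r from 0 to 7): 67228sin(θ)^2 + 686.
Outer (θ from 0 to 2π): 68600π.

Therefore ∮_C F · dr = 68600π.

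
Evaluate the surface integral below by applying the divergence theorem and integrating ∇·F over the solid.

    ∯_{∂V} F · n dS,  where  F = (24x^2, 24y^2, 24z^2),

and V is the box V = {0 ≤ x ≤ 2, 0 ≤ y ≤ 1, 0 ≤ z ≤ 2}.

By the divergence theorem,

    ∯_{∂V} F · n dS = ∭_V (∇ · F) dV.

Compute the divergence:
    ∇ · F = ∂F_x/∂x + ∂F_y/∂y + ∂F_z/∂z = 48x + 48y + 48z.

V is a rectangular box, so dV = dx dy dz with 0 ≤ x ≤ 2, 0 ≤ y ≤ 1, 0 ≤ z ≤ 2.

Integrate (48x + 48y + 48z) over V as an iterated integral:

    ∭_V (∇·F) dV = ∫_0^{2} ∫_0^{1} ∫_0^{2} (48x + 48y + 48z) dz dy dx.

Inner (z from 0 to 2): 96x + 96y + 96.
Middle (y from 0 to 1): 96x + 144.
Outer (x from 0 to 2): 480.

Therefore ∯_{∂V} F · n dS = 480.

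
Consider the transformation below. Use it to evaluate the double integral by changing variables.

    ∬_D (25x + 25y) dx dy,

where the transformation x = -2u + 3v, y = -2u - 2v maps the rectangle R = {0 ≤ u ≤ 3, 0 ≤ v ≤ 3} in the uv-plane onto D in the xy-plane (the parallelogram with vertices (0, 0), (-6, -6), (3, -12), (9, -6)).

Compute the Jacobian determinant of (x, y) with respect to (u, v):

    ∂(x,y)/∂(u,v) = | -2  3 | = (-2)(-2) - (3)(-2) = 10.
                   | -2  -2 |

Its absolute value is |J| = 10 (the area scaling factor).

Substituting x = -2u + 3v, y = -2u - 2v into the integrand,

    25x + 25y → -100u + 25v,

so the integral becomes

    ∬_R (-100u + 25v) · |J| du dv = ∫_0^3 ∫_0^3 (-1000u + 250v) dv du.

Inner (v): 1125 - 3000u.
Outer (u): -10125.

Therefore ∬_D (25x + 25y) dx dy = -10125.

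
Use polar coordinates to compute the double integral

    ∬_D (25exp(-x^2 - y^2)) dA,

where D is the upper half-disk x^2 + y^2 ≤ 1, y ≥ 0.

The region D is 0 ≤ r ≤ 1, 0 ≤ θ ≤ π in polar coordinates, where x = r cos(θ), y = r sin(θ), and dA = r dr dθ.

Under the substitution, the integrand becomes 25exp(-r^2), so

    ∬_D (25exp(-x^2 - y^2)) dA = ∫_{0}^{π} ∫_{0}^{1} (25exp(-r^2)) · r dr dθ.

Inner integral (in r): ∫_{0}^{1} (25exp(-r^2)) · r dr = 25/2 - 25exp(-1)/2.

Outer integral (in θ): ∫_{0}^{π} (25/2 - 25exp(-1)/2) dθ = -25π (1 - e)exp(-1)/2.

Therefore ∬_D (25exp(-x^2 - y^2)) dA = -25π (1 - e)exp(-1)/2.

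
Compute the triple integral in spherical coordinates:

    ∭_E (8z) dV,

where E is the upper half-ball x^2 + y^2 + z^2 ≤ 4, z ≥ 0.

In spherical coordinates, x = ρ sin(φ) cos(θ), y = ρ sin(φ) sin(θ), z = ρ cos(φ), and dV = ρ^2 sin(φ) dρ dφ dθ.

The integrand becomes 8ρ cos(φ), so

    ∭_E (8z) dV = ∫_{0}^{2π} ∫_{0}^{π/2} ∫_{0}^{2} (8ρ cos(φ)) · ρ^2 sin(φ) dρ dφ dθ.

Inner (ρ): 16sin(2φ).
Middle (φ): 16.
Outer (θ): 32π.

Therefore the triple integral equals 32π.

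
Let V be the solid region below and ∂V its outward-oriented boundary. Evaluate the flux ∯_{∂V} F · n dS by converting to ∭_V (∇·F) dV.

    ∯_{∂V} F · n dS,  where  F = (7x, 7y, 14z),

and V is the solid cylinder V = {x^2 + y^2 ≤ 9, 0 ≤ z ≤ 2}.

By the divergence theorem,

    ∯_{∂V} F · n dS = ∭_V (∇ · F) dV.

Compute the divergence:
    ∇ · F = ∂F_x/∂x + ∂F_y/∂y + ∂F_z/∂z = 7 + 7 + 14 = 28.

In cylindrical coordinates, x = r cos(θ), y = r sin(θ), z = z, dV = r dr dθ dz, with 0 ≤ r ≤ 3, 0 ≤ θ ≤ 2π, 0 ≤ z ≤ 2.

The integrand, after substitution and multiplying by the volume element, becomes (28) · r, so

    ∭_V (∇·F) dV = ∫_0^{2π} ∫_0^{3} ∫_0^{2} (28) · r dz dr dθ.

Inner (z from 0 to 2): 56r.
Middle (r from 0 to 3): 252.
Outer (θ from 0 to 2π): 504π.

Therefore ∯_{∂V} F · n dS = 504π.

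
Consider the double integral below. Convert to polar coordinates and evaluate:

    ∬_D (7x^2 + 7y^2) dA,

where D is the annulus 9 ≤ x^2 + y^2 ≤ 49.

The region D is 3 ≤ r ≤ 7, 0 ≤ θ ≤ 2π in polar coordinates, where x = r cos(θ), y = r sin(θ), and dA = r dr dθ.

Under the substitution, the integrand becomes 7r^2, so

    ∬_D (7x^2 + 7y^2) dA = ∫_{0}^{2π} ∫_{3}^{7} (7r^2) · r dr dθ.

Inner integral (in r): ∫_{3}^{7} (7r^2) · r dr = 4060.

Outer integral (in θ): ∫_{0}^{2π} (4060) dθ = 8120π.

Therefore ∬_D (7x^2 + 7y^2) dA = 8120π.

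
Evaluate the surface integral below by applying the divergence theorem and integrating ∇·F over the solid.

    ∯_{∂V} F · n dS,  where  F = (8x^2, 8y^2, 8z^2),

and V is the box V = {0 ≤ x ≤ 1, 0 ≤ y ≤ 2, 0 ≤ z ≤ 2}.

By the divergence theorem,

    ∯_{∂V} F · n dS = ∭_V (∇ · F) dV.

Compute the divergence:
    ∇ · F = ∂F_x/∂x + ∂F_y/∂y + ∂F_z/∂z = 16x + 16y + 16z.

V is a rectangular box, so dV = dx dy dz with 0 ≤ x ≤ 1, 0 ≤ y ≤ 2, 0 ≤ z ≤ 2.

Integrate (16x + 16y + 16z) over V as an iterated integral:

    ∭_V (∇·F) dV = ∫_0^{1} ∫_0^{2} ∫_0^{2} (16x + 16y + 16z) dz dy dx.

Inner (z from 0 to 2): 32x + 32y + 32.
Middle (y from 0 to 2): 64x + 128.
Outer (x from 0 to 1): 160.

Therefore ∯_{∂V} F · n dS = 160.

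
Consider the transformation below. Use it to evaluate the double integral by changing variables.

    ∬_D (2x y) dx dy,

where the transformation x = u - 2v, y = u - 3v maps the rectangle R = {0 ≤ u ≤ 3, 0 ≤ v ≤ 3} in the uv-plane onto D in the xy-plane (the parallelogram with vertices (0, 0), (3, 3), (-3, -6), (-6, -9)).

Compute the Jacobian determinant of (x, y) with respect to (u, v):

    ∂(x,y)/∂(u,v) = | 1  -2 | = (1)(-3) - (-2)(1) = -1.
                   | 1  -3 |

Its absolute value is |J| = 1 (the area scaling factor).

Substituting x = u - 2v, y = u - 3v into the integrand,

    2x y → 2u^2 - 10u v + 12v^2,

so the integral becomes

    ∬_R (2u^2 - 10u v + 12v^2) · |J| du dv = ∫_0^3 ∫_0^3 (2u^2 - 10u v + 12v^2) dv du.

Inner (v): 6u^2 - 45u + 108.
Outer (u): 351/2.

Therefore ∬_D (2x y) dx dy = 351/2.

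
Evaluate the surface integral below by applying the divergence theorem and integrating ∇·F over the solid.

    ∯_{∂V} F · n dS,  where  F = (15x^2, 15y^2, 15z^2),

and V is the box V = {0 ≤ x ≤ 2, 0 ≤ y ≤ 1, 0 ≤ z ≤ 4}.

By the divergence theorem,

    ∯_{∂V} F · n dS = ∭_V (∇ · F) dV.

Compute the divergence:
    ∇ · F = ∂F_x/∂x + ∂F_y/∂y + ∂F_z/∂z = 30x + 30y + 30z.

V is a rectangular box, so dV = dx dy dz with 0 ≤ x ≤ 2, 0 ≤ y ≤ 1, 0 ≤ z ≤ 4.

Integrate (30x + 30y + 30z) over V as an iterated integral:

    ∭_V (∇·F) dV = ∫_0^{2} ∫_0^{1} ∫_0^{4} (30x + 30y + 30z) dz dy dx.

Inner (z from 0 to 4): 120x + 120y + 240.
Middle (y from 0 to 1): 120x + 300.
Outer (x from 0 to 2): 840.

Therefore ∯_{∂V} F · n dS = 840.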